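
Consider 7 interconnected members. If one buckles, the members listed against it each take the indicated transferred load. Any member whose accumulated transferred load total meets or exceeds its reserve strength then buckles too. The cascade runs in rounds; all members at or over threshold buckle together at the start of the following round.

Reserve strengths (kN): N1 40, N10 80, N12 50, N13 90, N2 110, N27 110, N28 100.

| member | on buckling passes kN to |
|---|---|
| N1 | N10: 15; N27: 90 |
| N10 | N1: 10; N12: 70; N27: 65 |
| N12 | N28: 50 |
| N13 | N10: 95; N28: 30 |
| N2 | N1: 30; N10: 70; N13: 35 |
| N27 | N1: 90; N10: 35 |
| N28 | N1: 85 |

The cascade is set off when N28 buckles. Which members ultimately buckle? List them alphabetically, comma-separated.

Round 1 — N28 buckles (initial).
  N1: +85 → 85 ≥ 40
Round 2 — N1 buckles.
  N10: +15 → 15 < 80
  N27: +90 → 90 < 110
No further bucklings.

N1, N28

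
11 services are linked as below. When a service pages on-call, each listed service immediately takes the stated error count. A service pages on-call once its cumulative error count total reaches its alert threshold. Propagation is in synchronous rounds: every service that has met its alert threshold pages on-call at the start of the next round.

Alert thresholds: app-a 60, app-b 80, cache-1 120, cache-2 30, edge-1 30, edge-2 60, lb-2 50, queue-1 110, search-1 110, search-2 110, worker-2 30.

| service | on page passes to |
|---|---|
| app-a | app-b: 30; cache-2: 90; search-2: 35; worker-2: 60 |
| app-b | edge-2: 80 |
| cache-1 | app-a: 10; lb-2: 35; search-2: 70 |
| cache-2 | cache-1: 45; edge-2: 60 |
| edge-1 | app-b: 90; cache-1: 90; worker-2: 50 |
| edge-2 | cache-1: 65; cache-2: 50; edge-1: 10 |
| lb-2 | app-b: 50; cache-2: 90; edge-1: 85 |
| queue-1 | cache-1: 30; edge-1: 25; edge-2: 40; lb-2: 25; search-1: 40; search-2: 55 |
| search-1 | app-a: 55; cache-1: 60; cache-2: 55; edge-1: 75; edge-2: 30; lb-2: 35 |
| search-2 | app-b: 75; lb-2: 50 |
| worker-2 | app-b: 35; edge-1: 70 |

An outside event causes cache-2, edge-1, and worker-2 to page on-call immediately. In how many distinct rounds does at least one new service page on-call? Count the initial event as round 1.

Round 1 — cache-2, edge-1, worker-2 page on-call (initial).
  app-b: +90+35 → 125 ≥ 80
  cache-1: +45+90 → 135 ≥ 120
  edge-2: +60 → 60 ≥ 60
Round 2 — app-b, cache-1, edge-2 page on-call.
  app-a: +10 → 10 < 60
  lb-2: +35 → 35 < 50
  search-2: +70 → 70 < 110
No further pages.

2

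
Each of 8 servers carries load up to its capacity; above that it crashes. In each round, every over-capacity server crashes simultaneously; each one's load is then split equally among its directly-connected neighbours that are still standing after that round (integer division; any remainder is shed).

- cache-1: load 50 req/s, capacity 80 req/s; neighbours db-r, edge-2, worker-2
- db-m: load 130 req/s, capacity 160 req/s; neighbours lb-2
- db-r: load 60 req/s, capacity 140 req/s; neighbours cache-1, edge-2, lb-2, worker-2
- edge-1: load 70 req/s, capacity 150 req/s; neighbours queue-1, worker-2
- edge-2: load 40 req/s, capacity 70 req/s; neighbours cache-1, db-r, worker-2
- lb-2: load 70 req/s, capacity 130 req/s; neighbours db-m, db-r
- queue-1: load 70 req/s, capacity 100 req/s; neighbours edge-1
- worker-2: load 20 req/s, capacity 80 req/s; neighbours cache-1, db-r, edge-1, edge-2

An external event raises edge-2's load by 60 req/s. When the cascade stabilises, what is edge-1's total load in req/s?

Round 1 — edge-2 at 100 > 70. edge-2 crashes.
  edge-2 sheds 100 req/s to cache-1, db-r, worker-2: 33 each (1 lost).
    cache-1: 50+33 = 83 > 80
    db-r: 60+33 = 93 ≤ 140
    worker-2: 20+33 = 53 ≤ 80
Round 2 — cache-1 crashes.
  cache-1 sheds 83 req/s to db-r, worker-2: 41 each (1 lost).
    db-r: 93+41 = 134 ≤ 140
    worker-2: 53+41 = 94 > 80
Round 3 — worker-2 crashes.
  worker-2 sheds 94 req/s to db-r, edge-1: 47 each.
    db-r: 134+47 = 181 > 140
    edge-1: 70+47 = 117 ≤ 150
Round 4 — db-r crashes.
  db-r sheds 181 req/s to lb-2: 181 each.
    lb-2: 70+181 = 251 > 130
Round 5 — lb-2 crashes.
  lb-2 sheds 251 req/s to db-m: 251 each.
    db-m: 130+251 = 381 > 160
Round 6 — db-m crashes.
  db-m sheds 381 req/s: no online neighbours, lost.
No further crashes.

117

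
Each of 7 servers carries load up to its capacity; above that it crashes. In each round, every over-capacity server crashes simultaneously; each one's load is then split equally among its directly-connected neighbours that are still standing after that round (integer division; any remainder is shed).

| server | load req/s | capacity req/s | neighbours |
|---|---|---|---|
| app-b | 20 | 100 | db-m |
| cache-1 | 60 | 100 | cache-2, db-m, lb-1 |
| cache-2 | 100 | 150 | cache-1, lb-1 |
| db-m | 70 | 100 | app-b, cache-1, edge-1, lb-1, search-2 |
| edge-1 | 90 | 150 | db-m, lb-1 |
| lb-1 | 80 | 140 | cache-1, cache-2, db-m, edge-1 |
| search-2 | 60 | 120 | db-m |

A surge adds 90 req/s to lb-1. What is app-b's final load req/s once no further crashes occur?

Round 1 — lb-1 at 170 > 140. lb-1 crashes.
  lb-1 sheds 170 req/s to cache-1, cache-2, db-m, edge-1: 42 each (2 lost).
    cache-1: 60+42 = 102 > 100
    cache-2: 100+42 = 142 ≤ 150
    db-m: 70+42 = 112 > 100
    edge-1: 90+42 = 132 ≤ 150
Round 2 — cache-1, db-m crash.
  cache-1 sheds 102 req/s to cache-2: 102 each.
    cache-2: 142+102 = 244 > 150
  db-m sheds 112 req/s to app-b, edge-1, search-2: 37 each (1 lost).
    app-b: 20+37 = 57 ≤ 100
    edge-1: 132+37 = 169 > 150
    search-2: 60+37 = 97 ≤ 120
Round 3 — cache-2, edge-1 crash.
  cache-2 sheds 244 req/s: no online neighbours, lost.
  edge-1 sheds 169 req/s: no online neighbours, lost.
No further crashes.

57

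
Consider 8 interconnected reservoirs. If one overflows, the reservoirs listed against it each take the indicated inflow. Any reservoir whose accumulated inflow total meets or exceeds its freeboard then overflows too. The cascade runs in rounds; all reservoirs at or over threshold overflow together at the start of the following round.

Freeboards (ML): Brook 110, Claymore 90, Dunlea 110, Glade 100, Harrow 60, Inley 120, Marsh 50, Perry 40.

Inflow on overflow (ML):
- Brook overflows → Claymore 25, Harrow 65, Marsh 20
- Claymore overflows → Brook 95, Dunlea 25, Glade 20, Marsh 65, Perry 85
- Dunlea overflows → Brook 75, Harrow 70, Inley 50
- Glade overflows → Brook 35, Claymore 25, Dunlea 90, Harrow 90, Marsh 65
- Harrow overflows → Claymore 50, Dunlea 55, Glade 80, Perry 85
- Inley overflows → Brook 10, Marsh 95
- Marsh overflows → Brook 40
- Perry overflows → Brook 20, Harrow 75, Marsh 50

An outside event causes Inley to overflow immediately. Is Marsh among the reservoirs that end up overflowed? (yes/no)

Round 1 — Inley overflows (initial).
  Brook: +10 → 10 < 110
  Marsh: +95 → 95 ≥ 50
Round 2 — Marsh overflows.
  Brook: +40 → 50 < 110
No further overflows.

yes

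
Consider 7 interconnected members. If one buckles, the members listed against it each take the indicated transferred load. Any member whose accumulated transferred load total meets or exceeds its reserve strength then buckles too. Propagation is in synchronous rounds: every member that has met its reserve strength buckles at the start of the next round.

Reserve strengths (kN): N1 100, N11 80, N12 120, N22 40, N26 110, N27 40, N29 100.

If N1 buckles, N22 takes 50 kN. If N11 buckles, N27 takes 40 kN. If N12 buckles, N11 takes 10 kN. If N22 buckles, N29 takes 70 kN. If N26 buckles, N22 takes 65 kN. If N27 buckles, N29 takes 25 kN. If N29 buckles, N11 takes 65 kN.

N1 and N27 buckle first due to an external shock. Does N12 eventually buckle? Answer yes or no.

no

Round 1 — N1, N27 buckle (initial).
  N22: +50 → 50 ≥ 40
  N29: +25 → 25 < 100
Round 2 — N22 buckles.
  N29: +70 → 95 < 100
No further bucklings.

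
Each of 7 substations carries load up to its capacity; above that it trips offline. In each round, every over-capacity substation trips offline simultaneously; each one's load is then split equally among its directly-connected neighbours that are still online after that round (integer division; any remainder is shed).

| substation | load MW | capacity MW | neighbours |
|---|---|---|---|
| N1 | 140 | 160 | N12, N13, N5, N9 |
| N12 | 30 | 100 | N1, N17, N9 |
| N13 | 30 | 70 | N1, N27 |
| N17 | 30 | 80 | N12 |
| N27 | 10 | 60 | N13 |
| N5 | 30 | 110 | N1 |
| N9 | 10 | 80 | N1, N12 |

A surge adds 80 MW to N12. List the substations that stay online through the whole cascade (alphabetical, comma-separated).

N17, N5

Round 1 — N12 at 110 > 100. N12 trips offline.
  N12 sheds 110 MW to N1, N17, N9: 36 each (2 lost).
    N1: 140+36 = 176 > 160
    N17: 30+36 = 66 ≤ 80
    N9: 10+36 = 46 ≤ 80
Round 2 — N1 trips offline.
  N1 sheds 176 MW to N13, N5, N9: 58 each (2 lost).
    N13: 30+58 = 88 > 70
    N5: 30+58 = 88 ≤ 110
    N9: 46+58 = 104 > 80
Round 3 — N13, N9 trip offline.
  N13 sheds 88 MW to N27: 88 each.
    N27: 10+88 = 98 > 60
  N9 sheds 104 MW: no online neighbours, lost.
Round 4 — N27 trips offline.
  N27 sheds 98 MW: no online neighbours, lost.
No further trips.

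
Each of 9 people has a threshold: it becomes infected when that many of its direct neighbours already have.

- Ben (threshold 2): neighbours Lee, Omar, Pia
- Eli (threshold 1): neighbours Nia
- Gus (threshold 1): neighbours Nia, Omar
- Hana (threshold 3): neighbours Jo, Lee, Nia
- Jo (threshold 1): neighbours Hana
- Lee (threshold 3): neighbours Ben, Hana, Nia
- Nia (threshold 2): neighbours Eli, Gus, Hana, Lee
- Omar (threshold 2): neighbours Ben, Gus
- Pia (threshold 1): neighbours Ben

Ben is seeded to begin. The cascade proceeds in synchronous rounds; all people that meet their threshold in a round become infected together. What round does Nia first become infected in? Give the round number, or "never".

never

Round 1 — Ben becomes infected (initial).
Round 2 — checking thresholds:
  Lee: 1 of 3 neighbours < 3, holds.
  Omar: 1 of 2 neighbours < 2, holds.
  Pia: 1 of 1 neighbours ≥ 1, becomes infected.
Round 3 — no new infections; cascade stops.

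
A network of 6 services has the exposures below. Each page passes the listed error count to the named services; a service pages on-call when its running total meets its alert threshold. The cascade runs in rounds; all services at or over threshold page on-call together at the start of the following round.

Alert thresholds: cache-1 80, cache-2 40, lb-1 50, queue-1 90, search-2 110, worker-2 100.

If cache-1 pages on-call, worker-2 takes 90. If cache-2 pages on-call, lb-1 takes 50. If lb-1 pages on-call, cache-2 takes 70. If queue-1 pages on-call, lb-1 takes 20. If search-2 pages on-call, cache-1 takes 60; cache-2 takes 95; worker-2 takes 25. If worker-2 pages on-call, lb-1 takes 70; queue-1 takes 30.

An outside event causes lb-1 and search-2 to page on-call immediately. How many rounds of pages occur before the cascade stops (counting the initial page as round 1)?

Round 1 — lb-1, search-2 page on-call (initial).
  cache-1: +60 → 60 < 80
  cache-2: +70+95 → 165 ≥ 40
  worker-2: +25 → 25 < 100
Round 2 — cache-2 pages on-call.
No further pages.

2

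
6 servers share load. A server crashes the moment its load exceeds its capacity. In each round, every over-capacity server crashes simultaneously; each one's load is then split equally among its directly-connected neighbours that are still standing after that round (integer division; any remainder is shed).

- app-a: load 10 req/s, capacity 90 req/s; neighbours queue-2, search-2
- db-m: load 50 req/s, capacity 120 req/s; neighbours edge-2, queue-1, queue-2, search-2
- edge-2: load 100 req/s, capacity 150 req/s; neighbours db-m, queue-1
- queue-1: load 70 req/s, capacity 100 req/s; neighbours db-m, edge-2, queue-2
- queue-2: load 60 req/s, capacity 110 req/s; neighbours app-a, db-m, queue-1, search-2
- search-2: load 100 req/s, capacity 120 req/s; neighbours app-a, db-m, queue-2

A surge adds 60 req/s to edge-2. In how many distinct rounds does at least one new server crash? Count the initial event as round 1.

Round 1 — edge-2 at 160 > 150. edge-2 crashes.
  edge-2 sheds 160 req/s to db-m, queue-1: 80 each.
    db-m: 50+80 = 130 > 120
    queue-1: 70+80 = 150 > 100
Round 2 — db-m, queue-1 crash.
  db-m sheds 130 req/s to queue-2, search-2: 65 each.
    queue-2: 60+65 = 125 > 110
    search-2: 100+65 = 165 > 120
  queue-1 sheds 150 req/s to queue-2: 150 each.
    queue-2: 125+150 = 275 > 110
Round 3 — queue-2, search-2 crash.
  queue-2 sheds 275 req/s to app-a: 275 each.
    app-a: 10+275 = 285 > 90
  search-2 sheds 165 req/s to app-a: 165 each.
    app-a: 285+165 = 450 > 90
Round 4 — app-a crashes.
  app-a sheds 450 req/s: no online neighbours, lost.
No further crashes.

4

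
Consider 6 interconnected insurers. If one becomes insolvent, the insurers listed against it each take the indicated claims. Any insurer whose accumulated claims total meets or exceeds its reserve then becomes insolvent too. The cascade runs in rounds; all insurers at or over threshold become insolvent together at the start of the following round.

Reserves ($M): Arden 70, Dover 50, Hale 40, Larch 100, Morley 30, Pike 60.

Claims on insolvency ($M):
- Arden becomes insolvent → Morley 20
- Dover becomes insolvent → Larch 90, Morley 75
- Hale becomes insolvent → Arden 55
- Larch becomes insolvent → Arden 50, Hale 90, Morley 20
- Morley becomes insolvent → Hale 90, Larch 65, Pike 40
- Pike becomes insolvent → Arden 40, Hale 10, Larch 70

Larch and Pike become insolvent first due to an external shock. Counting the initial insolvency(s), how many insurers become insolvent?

Round 1 — Larch, Pike become insolvent (initial).
  Arden: +50+40 → 90 ≥ 70
  Hale: +90+10 → 100 ≥ 40
  Morley: +20 → 20 < 30
Round 2 — Arden, Hale become insolvent.
  Morley: +20 → 40 ≥ 30
Round 3 — Morley becomes insolvent.
No further insolvencies.

5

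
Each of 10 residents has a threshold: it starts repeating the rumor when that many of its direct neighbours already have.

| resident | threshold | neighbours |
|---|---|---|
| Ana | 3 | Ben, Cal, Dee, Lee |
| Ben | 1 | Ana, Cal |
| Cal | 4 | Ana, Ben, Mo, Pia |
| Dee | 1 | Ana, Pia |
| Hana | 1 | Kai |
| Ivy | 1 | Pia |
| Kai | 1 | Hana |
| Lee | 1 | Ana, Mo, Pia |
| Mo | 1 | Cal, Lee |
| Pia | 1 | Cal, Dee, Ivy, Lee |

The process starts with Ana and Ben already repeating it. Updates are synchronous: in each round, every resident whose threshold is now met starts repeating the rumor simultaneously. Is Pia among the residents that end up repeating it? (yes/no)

yes

Round 1 — Ana, Ben start repeating the rumor (initial).
Round 2 — checking thresholds:
  Cal: 2 of 4 neighbours < 4, holds.
  Dee: 1 of 2 neighbours ≥ 1, starts repeating the rumor.
  Lee: 1 of 3 neighbours ≥ 1, starts repeating the rumor.
Round 3 — checking thresholds:
  Cal: 2 of 4 neighbours < 4, holds.
  Mo: 1 of 2 neighbours ≥ 1, starts repeating the rumor.
  Pia: 2 of 4 neighbours ≥ 1, starts repeating the rumor.
Round 4 — checking thresholds:
  Cal: 4 of 4 neighbours ≥ 4, starts repeating the rumor.
  Ivy: 1 of 1 neighbours ≥ 1, starts repeating the rumor.
Round 5 — no new spreads; cascade stops.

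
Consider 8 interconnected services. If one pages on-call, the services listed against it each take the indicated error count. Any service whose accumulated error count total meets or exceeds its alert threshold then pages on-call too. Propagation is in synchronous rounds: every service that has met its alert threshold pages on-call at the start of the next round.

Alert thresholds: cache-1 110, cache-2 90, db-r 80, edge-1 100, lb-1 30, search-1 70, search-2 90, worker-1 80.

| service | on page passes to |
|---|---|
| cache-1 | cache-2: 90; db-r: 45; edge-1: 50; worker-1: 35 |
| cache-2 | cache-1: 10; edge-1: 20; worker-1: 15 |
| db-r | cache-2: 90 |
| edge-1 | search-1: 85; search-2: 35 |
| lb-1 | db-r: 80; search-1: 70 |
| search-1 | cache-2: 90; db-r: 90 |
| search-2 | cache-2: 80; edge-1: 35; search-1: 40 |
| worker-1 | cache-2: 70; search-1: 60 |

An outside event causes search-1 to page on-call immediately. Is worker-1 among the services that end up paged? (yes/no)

Round 1 — search-1 pages on-call (initial).
  cache-2: +90 → 90 ≥ 90
  db-r: +90 → 90 ≥ 80
Round 2 — cache-2, db-r page on-call.
  cache-1: +10 → 10 < 110
  edge-1: +20 → 20 < 100
  worker-1: +15 → 15 < 80
No further pages.

no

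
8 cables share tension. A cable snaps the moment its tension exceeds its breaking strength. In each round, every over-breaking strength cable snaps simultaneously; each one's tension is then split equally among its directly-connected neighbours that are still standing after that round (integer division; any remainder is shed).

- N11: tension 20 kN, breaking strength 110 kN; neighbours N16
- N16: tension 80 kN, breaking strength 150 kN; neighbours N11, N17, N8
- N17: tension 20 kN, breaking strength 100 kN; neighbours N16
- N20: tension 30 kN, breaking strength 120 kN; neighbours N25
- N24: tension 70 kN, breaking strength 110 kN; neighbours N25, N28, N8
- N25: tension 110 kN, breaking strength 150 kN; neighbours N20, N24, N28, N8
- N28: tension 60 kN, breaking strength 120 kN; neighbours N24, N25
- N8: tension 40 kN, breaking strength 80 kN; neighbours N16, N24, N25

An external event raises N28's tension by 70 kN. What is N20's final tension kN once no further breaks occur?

117

Round 1 — N28 at 130 > 120. N28 snaps.
  N28 sheds 130 kN to N24, N25: 65 each.
    N24: 70+65 = 135 > 110
    N25: 110+65 = 175 > 150
Round 2 — N24, N25 snap.
  N24 sheds 135 kN to N8: 135 each.
    N8: 40+135 = 175 > 80
  N25 sheds 175 kN to N20, N8: 87 each (1 lost).
    N20: 30+87 = 117 ≤ 120
    N8: 175+87 = 262 > 80
Round 3 — N8 snaps.
  N8 sheds 262 kN to N16: 262 each.
    N16: 80+262 = 342 > 150
Round 4 — N16 snaps.
  N16 sheds 342 kN to N11, N17: 171 each.
    N11: 20+171 = 191 > 110
    N17: 20+171 = 191 > 100
Round 5 — N11, N17 snap.
  N11 sheds 191 kN: no online neighbours, lost.
  N17 sheds 191 kN: no online neighbours, lost.
No further breaks.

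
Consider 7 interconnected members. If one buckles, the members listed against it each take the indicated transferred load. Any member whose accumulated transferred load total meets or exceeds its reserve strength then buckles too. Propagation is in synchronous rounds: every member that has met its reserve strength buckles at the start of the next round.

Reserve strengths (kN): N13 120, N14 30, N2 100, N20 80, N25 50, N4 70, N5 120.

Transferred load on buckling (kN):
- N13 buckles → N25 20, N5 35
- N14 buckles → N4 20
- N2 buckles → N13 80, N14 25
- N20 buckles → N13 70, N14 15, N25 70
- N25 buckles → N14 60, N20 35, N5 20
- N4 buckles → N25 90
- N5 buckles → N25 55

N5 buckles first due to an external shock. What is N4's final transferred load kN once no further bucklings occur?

20

Round 1 — N5 buckles (initial).
  N25: +55 → 55 ≥ 50
Round 2 — N25 buckles.
  N14: +60 → 60 ≥ 30
  N20: +35 → 35 < 80
Round 3 — N14 buckles.
  N4: +20 → 20 < 70
No further bucklings.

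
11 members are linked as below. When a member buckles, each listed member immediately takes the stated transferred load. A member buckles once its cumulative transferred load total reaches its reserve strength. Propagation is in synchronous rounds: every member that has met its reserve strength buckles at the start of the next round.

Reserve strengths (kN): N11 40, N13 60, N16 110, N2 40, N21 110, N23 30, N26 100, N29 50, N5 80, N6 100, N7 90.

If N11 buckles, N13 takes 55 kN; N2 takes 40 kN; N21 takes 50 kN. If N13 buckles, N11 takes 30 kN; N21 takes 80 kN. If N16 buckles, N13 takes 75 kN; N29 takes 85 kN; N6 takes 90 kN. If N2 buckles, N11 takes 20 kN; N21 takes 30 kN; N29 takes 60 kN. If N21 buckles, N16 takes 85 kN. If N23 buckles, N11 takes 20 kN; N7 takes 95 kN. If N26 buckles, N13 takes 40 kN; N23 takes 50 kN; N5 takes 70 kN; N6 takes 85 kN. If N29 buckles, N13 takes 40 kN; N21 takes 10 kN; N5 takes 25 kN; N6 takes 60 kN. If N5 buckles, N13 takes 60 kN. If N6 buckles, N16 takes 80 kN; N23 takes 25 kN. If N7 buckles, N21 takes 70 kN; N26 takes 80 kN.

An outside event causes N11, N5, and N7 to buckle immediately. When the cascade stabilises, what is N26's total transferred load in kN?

Round 1 — N11, N5, N7 buckle (initial).
  N13: +55+60 → 115 ≥ 60
  N2: +40 → 40 ≥ 40
  N21: +50+70 → 120 ≥ 110
  N26: +80 → 80 < 100
Round 2 — N13, N2, N21 buckle.
  N16: +85 → 85 < 110
  N29: +60 → 60 ≥ 50
Round 3 — N29 buckles.
  N6: +60 → 60 < 100
No further bucklings.

80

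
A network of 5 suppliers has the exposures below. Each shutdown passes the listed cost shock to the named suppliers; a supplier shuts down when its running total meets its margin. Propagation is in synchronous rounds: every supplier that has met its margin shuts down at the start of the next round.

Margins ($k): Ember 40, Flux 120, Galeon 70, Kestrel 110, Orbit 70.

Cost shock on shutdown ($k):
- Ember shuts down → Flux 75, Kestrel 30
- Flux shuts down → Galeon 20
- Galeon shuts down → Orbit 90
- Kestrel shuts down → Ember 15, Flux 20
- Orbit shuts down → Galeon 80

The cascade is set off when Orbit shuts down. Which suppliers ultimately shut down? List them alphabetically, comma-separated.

Round 1 — Orbit shuts down (initial).
  Galeon: +80 → 80 ≥ 70
Round 2 — Galeon shuts down.
No further shutdowns.

Galeon, Orbit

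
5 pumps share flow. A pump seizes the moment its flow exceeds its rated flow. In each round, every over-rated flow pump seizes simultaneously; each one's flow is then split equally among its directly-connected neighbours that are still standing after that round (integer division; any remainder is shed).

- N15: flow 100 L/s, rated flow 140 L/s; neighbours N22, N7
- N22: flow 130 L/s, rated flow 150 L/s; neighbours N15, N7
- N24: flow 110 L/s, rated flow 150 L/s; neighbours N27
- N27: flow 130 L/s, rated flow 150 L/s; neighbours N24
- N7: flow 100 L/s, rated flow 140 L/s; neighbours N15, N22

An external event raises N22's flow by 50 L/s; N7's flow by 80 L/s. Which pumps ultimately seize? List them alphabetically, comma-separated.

Round 1 — N22 at 180 > 150; N7 at 180 > 140. N22, N7 seize.
  N22 sheds 180 L/s to N15: 180 each.
    N15: 100+180 = 280 > 140
  N7 sheds 180 L/s to N15: 180 each.
    N15: 280+180 = 460 > 140
Round 2 — N15 seizes.
  N15 sheds 460 L/s: no online neighbours, lost.
No further seizures.

N15, N22, N7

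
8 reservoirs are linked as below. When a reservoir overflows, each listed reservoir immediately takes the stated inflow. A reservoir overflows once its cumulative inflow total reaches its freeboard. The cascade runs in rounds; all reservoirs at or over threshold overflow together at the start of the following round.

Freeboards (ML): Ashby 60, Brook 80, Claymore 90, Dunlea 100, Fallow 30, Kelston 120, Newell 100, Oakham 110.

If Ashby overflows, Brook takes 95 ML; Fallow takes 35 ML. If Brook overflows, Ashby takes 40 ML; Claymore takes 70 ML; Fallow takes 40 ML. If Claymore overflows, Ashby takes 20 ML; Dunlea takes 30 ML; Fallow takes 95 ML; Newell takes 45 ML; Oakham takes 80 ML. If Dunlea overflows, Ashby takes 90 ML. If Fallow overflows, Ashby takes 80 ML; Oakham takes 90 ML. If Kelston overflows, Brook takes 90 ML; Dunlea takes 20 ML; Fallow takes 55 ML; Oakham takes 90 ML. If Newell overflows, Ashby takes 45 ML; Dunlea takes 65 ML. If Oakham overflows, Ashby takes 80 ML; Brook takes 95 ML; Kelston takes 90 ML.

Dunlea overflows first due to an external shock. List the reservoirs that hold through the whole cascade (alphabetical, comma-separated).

Claymore, Kelston, Newell, Oakham

Round 1 — Dunlea overflows (initial).
  Ashby: +90 → 90 ≥ 60
Round 2 — Ashby overflows.
  Brook: +95 → 95 ≥ 80
  Fallow: +35 → 35 ≥ 30
Round 3 — Brook, Fallow overflow.
  Claymore: +70 → 70 < 90
  Oakham: +90 → 90 < 110
No further overflows.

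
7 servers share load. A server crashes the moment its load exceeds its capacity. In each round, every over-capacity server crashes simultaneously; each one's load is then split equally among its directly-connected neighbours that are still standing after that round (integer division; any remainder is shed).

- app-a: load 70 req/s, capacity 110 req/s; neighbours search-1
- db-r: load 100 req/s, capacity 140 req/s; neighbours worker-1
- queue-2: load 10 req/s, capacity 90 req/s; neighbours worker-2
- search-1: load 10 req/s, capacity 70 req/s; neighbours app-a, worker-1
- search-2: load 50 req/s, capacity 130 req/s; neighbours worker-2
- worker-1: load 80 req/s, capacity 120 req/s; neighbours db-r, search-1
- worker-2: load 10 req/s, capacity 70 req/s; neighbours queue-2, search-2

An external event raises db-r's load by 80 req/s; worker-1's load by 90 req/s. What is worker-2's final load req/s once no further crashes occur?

Round 1 — db-r at 180 > 140; worker-1 at 170 > 120. db-r, worker-1 crash.
  db-r sheds 180 req/s: no online neighbours, lost.
  worker-1 sheds 170 req/s to search-1: 170 each.
    search-1: 10+170 = 180 > 70
Round 2 — search-1 crashes.
  search-1 sheds 180 req/s to app-a: 180 each.
    app-a: 70+180 = 250 > 110
Round 3 — app-a crashes.
  app-a sheds 250 req/s: no online neighbours, lost.
No further crashes.

10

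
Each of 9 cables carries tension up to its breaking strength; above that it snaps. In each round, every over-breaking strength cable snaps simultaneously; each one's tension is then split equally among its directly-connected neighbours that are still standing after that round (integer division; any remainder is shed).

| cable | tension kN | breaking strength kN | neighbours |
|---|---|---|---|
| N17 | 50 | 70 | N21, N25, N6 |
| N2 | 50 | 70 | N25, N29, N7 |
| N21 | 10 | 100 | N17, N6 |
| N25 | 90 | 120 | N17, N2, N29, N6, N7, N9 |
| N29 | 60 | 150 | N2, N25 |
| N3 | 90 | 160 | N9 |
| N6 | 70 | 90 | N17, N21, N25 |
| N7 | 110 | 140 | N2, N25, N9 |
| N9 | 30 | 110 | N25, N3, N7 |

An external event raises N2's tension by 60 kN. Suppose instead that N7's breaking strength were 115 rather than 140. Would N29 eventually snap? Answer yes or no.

no

With N7's breaking strength at 115:
Round 1 — N2 at 110 > 70. N2 snaps.
  N2 sheds 110 kN to N25, N29, N7: 36 each (2 lost).
    N25: 90+36 = 126 > 120
    N29: 60+36 = 96 ≤ 150
    N7: 110+36 = 146 > 115
Round 2 — N25, N7 snap.
  N25 sheds 126 kN to N17, N29, N6, N9: 31 each (2 lost).
    N17: 50+31 = 81 > 70
    N29: 96+31 = 127 ≤ 150
    N6: 70+31 = 101 > 90
    N9: 30+31 = 61 ≤ 110
  N7 sheds 146 kN to N9: 146 each.
    N9: 61+146 = 207 > 110
Round 3 — N17, N6, N9 snap.
  N17 sheds 81 kN to N21: 81 each.
    N21: 10+81 = 91 ≤ 100
  N6 sheds 101 kN to N21: 101 each.
    N21: 91+101 = 192 > 100
  N9 sheds 207 kN to N3: 207 each.
    N3: 90+207 = 297 > 160
Round 4 — N21, N3 snap.
  N21 sheds 192 kN: no online neighbours, lost.
  N3 sheds 297 kN: no online neighbours, lost.
No further breaks.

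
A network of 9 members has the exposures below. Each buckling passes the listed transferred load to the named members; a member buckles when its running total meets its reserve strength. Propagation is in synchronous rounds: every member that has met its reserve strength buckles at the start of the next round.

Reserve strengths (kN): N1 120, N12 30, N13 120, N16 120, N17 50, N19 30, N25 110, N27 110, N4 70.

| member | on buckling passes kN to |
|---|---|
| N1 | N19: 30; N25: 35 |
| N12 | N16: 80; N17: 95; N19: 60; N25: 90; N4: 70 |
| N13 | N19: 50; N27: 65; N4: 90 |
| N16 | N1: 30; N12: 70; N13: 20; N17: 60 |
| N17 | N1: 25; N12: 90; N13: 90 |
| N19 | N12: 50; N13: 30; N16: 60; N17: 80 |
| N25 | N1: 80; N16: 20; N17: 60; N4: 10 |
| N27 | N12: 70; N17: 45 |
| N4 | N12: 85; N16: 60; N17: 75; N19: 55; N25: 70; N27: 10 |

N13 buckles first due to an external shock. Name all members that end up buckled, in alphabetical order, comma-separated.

N1, N12, N13, N16, N17, N19, N25, N4

Round 1 — N13 buckles (initial).
  N19: +50 → 50 ≥ 30
  N27: +65 → 65 < 110
  N4: +90 → 90 ≥ 70
Round 2 — N19, N4 buckle.
  N12: +50+85 → 135 ≥ 30
  N16: +60+60 → 120 ≥ 120
  N17: +80+75 → 155 ≥ 50
  N25: +70 → 70 < 110
  N27: +10 → 75 < 110
Round 3 — N12, N16, N17 buckle.
  N1: +30+25 → 55 < 120
  N25: +90 → 160 ≥ 110
Round 4 — N25 buckles.
  N1: +80 → 135 ≥ 120
Round 5 — N1 buckles.
No further bucklings.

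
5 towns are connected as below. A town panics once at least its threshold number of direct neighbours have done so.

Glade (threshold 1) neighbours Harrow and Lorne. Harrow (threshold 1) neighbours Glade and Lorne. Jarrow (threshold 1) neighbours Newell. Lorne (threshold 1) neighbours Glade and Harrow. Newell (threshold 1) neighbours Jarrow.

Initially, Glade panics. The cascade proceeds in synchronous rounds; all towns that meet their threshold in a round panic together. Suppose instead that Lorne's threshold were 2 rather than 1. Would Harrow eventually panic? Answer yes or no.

With Lorne's threshold at 2:
Round 1 — Glade panics (initial).
Round 2 — checking thresholds:
  Harrow: 1 of 2 neighbours ≥ 1, panics.
  Lorne: 1 of 2 neighbours < 2, not yet.
Round 3 — checking thresholds:
  Lorne: 2 of 2 neighbours ≥ 2, panics.
Round 4 — no new panics; cascade stops.

yes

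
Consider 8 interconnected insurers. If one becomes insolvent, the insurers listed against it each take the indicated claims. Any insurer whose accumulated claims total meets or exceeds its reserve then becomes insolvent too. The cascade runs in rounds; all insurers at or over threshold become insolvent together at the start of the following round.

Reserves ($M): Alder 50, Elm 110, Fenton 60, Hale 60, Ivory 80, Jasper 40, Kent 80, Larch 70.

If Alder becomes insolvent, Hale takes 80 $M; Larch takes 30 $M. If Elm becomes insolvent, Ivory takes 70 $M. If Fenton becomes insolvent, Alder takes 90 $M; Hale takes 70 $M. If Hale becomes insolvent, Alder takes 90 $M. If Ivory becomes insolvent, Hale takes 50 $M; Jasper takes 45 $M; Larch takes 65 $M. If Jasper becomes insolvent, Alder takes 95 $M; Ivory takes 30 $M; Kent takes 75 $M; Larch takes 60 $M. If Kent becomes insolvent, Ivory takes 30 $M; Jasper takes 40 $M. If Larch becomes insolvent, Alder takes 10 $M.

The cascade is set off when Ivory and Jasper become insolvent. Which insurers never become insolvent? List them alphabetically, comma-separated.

Round 1 — Ivory, Jasper become insolvent (initial).
  Alder: +95 → 95 ≥ 50
  Hale: +50 → 50 < 60
  Kent: +75 → 75 < 80
  Larch: +65+60 → 125 ≥ 70
Round 2 — Alder, Larch become insolvent.
  Hale: +80 → 130 ≥ 60
Round 3 — Hale becomes insolvent.
No further insolvencies.

Elm, Fenton, Kent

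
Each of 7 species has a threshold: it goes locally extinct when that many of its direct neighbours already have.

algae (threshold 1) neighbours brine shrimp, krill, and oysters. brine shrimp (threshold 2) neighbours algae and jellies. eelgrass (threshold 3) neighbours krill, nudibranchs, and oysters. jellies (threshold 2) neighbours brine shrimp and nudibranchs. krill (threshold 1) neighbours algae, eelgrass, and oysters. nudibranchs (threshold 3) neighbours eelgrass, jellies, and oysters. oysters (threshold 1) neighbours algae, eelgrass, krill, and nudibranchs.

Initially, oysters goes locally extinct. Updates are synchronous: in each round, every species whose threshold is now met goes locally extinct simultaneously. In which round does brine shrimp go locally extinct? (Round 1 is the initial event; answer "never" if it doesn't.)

never

Round 1 — oysters goes locally extinct (initial).
Round 2 — checking thresholds:
  algae: 1 of 3 neighbours ≥ 1, goes locally extinct.
  eelgrass: 1 of 3 neighbours < 3, not yet.
  krill: 1 of 3 neighbours ≥ 1, goes locally extinct.
  nudibranchs: 1 of 3 neighbours < 3, not yet.
Round 3 — no new extinctions; cascade stops.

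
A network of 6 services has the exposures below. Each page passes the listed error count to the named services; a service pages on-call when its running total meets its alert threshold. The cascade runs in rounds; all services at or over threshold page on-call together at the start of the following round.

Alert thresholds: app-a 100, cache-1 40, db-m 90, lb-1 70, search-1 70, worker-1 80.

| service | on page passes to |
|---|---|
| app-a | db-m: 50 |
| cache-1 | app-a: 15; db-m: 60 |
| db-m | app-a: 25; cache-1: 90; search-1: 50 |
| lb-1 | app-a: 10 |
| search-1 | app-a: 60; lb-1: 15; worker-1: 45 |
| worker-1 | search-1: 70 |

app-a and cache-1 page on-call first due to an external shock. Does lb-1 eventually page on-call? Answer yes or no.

Round 1 — app-a, cache-1 page on-call (initial).
  db-m: +50+60 → 110 ≥ 90
Round 2 — db-m pages on-call.
  search-1: +50 → 50 < 70
No further pages.

no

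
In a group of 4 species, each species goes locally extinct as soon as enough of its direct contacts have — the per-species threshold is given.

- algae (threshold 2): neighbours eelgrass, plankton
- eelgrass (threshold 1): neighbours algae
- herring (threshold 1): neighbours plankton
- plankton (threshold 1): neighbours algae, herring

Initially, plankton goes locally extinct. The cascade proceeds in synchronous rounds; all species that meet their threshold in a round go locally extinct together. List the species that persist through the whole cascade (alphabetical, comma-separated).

algae, eelgrass

Round 1 — plankton goes locally extinct (initial).
Round 2 — checking thresholds:
  algae: 1 of 2 neighbours < 2, holds.
  herring: 1 of 1 neighbours ≥ 1, goes locally extinct.
Round 3 — no new extinctions; cascade stops.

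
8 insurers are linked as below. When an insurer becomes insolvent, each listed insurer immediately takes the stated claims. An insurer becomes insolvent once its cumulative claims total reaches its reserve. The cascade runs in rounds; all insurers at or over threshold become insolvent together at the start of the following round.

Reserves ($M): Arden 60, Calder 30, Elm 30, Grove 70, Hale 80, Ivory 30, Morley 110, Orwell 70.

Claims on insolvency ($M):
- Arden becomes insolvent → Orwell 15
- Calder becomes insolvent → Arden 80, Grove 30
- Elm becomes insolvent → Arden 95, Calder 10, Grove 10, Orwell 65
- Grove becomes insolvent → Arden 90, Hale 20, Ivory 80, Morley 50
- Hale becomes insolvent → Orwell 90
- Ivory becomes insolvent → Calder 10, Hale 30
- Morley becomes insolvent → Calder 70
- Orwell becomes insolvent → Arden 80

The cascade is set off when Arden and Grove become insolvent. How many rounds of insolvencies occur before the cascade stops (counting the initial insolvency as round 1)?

Round 1 — Arden, Grove become insolvent (initial).
  Hale: +20 → 20 < 80
  Ivory: +80 → 80 ≥ 30
  Morley: +50 → 50 < 110
  Orwell: +15 → 15 < 70
Round 2 — Ivory becomes insolvent.
  Calder: +10 → 10 < 30
  Hale: +30 → 50 < 80
No further insolvencies.

2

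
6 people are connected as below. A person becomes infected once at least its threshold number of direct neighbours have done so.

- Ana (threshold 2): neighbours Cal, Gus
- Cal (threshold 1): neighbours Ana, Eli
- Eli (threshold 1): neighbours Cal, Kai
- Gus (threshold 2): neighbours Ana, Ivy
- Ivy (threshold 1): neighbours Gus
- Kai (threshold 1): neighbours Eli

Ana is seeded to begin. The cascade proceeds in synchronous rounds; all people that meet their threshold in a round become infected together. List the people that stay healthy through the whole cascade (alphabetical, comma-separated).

Gus, Ivy

Round 1 — Ana becomes infected (initial).
Round 2 — checking thresholds:
  Cal: 1 of 2 neighbours ≥ 1, becomes infected.
  Gus: 1 of 2 neighbours < 2, holds.
Round 3 — checking thresholds:
  Eli: 1 of 2 neighbours ≥ 1, becomes infected.
  Gus: 1 of 2 neighbours < 2, holds.
Round 4 — checking thresholds:
  Gus: 1 of 2 neighbours < 2, holds.
  Kai: 1 of 1 neighbours ≥ 1, becomes infected.
Round 5 — no new infections; cascade stops.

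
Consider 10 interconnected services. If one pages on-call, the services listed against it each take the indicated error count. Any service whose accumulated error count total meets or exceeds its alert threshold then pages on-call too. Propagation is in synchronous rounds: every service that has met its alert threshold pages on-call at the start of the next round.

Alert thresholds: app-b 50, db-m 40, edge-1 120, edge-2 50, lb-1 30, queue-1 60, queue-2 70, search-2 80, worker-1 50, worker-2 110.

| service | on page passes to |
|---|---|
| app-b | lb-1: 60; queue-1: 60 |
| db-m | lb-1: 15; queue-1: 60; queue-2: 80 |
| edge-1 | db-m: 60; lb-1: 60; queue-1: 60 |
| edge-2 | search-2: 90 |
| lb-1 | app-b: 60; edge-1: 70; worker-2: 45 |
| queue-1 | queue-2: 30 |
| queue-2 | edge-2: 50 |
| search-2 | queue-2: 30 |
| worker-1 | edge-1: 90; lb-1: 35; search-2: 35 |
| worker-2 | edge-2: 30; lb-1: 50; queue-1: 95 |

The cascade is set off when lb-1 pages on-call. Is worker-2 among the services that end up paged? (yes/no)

no

Round 1 — lb-1 pages on-call (initial).
  app-b: +60 → 60 ≥ 50
  edge-1: +70 → 70 < 120
  worker-2: +45 → 45 < 110
Round 2 — app-b pages on-call.
  queue-1: +60 → 60 ≥ 60
Round 3 — queue-1 pages on-call.
  queue-2: +30 → 30 < 70
No further pages.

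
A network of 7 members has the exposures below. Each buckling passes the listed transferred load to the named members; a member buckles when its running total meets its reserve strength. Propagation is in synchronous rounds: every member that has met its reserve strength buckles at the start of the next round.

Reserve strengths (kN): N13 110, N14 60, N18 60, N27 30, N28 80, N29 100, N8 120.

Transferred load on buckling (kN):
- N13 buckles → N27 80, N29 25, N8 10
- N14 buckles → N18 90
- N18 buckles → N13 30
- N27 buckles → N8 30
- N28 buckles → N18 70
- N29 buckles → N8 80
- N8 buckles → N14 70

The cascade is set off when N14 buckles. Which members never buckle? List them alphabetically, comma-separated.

Round 1 — N14 buckles (initial).
  N18: +90 → 90 ≥ 60
Round 2 — N18 buckles.
  N13: +30 → 30 < 110
No further bucklings.

N13, N27, N28, N29, N8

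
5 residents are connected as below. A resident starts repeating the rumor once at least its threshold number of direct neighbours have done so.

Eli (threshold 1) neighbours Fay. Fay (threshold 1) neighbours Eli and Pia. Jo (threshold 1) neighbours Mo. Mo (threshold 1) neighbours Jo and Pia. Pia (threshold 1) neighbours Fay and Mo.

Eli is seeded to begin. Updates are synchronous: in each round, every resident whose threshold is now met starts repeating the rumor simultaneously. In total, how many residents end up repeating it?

Round 1 — Eli starts repeating the rumor (initial).
Round 2 — checking thresholds:
  Fay: 1 of 2 neighbours ≥ 1, starts repeating the rumor.
Round 3 — checking thresholds:
  Pia: 1 of 2 neighbours ≥ 1, starts repeating the rumor.
Round 4 — checking thresholds:
  Mo: 1 of 2 neighbours ≥ 1, starts repeating the rumor.
Round 5 — checking thresholds:
  Jo: 1 of 1 neighbours ≥ 1, starts repeating the rumor.
Round 6 — no new spreads; cascade stops.

5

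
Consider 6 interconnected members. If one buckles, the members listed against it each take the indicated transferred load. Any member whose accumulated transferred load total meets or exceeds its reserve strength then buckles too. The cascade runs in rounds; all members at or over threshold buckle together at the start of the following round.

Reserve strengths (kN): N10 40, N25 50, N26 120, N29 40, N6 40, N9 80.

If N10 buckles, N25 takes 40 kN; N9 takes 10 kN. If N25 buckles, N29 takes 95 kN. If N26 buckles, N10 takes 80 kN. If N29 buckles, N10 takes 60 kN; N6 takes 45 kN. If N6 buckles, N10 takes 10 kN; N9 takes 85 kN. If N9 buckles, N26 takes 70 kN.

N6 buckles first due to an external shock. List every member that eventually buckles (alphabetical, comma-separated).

N6, N9

Round 1 — N6 buckles (initial).
  N10: +10 → 10 < 40
  N9: +85 → 85 ≥ 80
Round 2 — N9 buckles.
  N26: +70 → 70 < 120
No further bucklings.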